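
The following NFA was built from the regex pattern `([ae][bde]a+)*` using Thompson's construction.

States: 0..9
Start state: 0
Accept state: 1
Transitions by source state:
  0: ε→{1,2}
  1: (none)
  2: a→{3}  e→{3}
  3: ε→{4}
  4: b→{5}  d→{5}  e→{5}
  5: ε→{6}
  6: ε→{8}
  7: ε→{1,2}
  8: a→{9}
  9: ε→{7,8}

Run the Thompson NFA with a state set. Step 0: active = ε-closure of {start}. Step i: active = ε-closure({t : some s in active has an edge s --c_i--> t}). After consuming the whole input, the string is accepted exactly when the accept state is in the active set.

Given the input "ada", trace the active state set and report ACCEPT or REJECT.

Answer: ACCEPT

Trace:
initial (ε-close {0}): {0,1,2}
'a' @ 1: {3,4}
'd' @ 2: {5,6,8}
'a' @ 3: {1,2,7,8,9}  ✓accept
after full input: {1,2,7,8,9}  (accept=1 in)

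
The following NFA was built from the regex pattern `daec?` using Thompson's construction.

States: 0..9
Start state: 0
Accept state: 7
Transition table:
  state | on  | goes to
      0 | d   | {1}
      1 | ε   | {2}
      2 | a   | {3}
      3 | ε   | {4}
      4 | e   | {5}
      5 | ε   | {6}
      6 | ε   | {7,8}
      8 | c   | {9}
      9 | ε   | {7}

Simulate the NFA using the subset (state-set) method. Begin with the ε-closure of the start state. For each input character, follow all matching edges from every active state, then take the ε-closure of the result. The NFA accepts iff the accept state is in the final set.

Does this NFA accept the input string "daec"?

Answer: ACCEPT

Trace:
start: ε-closure({0}) = {0}
'd' @ 1: {1,2}
'a' @ 2: {3,4}
'e' @ 3: {5,6,7,8}  ✓accept
'c' @ 4: {7,9}  ✓accept
after full input: {7,9}  (accept=7 in)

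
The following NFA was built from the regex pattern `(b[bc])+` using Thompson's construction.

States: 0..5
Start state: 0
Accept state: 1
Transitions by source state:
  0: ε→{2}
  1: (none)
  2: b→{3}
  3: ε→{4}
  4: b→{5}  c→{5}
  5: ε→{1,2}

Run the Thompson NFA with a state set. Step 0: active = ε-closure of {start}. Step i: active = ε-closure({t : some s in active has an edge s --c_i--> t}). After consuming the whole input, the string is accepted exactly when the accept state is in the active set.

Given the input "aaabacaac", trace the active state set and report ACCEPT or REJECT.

start: ε-closure({0}) = {0,2}
'a' @ 1: {}  — no active states
rest 'aabacaac' ignored (set empty)
final: {}; accept 1 not in set

Answer: REJECT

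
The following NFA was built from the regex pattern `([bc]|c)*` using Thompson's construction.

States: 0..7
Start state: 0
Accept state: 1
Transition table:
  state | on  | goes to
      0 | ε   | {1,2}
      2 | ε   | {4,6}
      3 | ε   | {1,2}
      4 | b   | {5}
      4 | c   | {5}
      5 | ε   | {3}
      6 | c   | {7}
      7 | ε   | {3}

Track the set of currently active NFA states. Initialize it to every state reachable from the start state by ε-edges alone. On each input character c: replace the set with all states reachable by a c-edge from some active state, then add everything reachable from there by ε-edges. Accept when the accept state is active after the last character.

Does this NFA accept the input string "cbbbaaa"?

Answer: REJECT

Derivation:
start: ε-closure({0}) = {0,1,2,4,6}
'c' @ 1: {1,2,3,4,5,6,7}  ✓accept
'b' @ 2: {1,2,3,4,5,6}  ✓accept
'b' @ 3: {1,2,3,4,5,6}  ✓accept
'b' @ 4: {1,2,3,4,5,6}  ✓accept
'a' @ 5: {}  — dead — no transitions
rest 'aa' ignored (set empty)
final: {}; accept 1 not in set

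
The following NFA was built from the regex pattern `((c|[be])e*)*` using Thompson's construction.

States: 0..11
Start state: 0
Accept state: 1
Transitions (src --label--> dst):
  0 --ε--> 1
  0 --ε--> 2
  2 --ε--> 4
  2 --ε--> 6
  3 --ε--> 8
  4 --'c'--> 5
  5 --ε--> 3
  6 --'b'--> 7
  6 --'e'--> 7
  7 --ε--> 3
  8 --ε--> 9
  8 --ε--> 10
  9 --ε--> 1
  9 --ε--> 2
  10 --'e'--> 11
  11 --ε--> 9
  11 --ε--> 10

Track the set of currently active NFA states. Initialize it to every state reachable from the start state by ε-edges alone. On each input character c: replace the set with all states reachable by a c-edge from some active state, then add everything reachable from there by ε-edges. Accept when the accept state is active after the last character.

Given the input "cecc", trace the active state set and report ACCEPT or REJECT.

S₀ = ε-closure({0}) = {0,1,2,4,6}
'c' @ 1: {1,2,3,4,5,6,8,9,10}  [accepting]
'e' @ 2: {1,2,3,4,6,7,8,9,10,11}  [accepting]
'c' @ 3: {1,2,3,4,5,6,8,9,10}  [accepting]
'c' @ 4: {1,2,3,4,5,6,8,9,10}  [accepting]
end set {1,2,3,4,5,6,8,9,10} — state 1 in

Answer: ACCEPT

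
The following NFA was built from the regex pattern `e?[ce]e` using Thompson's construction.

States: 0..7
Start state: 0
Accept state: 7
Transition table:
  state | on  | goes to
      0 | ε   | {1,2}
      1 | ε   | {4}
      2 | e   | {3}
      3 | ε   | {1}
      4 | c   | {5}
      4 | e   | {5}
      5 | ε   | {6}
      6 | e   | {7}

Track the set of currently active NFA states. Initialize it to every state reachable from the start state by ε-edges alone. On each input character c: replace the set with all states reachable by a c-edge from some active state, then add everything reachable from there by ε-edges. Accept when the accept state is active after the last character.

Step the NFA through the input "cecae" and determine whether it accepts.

initial (ε-close {0}): {0,1,2,4}
'c' @ 1: {5,6}
'e' @ 2: {7}  (accept∈set)
'c' @ 3: {}  — state set empty
rest 'ae' ignored (set empty)
after full input: {}  (accept=7 not in)

Answer: REJECT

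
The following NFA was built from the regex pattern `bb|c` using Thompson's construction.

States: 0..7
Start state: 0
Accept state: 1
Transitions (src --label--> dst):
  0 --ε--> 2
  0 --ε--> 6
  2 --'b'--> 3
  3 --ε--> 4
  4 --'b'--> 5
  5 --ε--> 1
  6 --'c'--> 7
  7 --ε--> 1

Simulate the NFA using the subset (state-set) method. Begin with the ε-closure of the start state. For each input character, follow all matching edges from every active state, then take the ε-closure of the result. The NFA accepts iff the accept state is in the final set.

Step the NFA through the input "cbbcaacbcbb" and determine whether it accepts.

start: ε-closure({0}) = {0,2,6}
'c' @ 1: {1,7}  ✓accept
'b' @ 2: {}  — state set empty
rest 'bcaacbcbb' ignored (set empty)
final: {}; accept 1 not in set

Answer: REJECT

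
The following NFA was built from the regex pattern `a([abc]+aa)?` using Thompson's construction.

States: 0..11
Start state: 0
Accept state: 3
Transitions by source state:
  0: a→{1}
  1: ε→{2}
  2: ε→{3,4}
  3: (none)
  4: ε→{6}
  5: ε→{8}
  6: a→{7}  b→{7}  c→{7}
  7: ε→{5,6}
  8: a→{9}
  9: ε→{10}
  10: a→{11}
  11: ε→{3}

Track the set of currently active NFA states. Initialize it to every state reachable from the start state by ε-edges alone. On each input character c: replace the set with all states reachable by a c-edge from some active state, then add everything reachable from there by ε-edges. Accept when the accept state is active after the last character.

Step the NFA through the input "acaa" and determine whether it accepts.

Answer: ACCEPT

Trace:
S₀ = ε-closure({0}) = {0}
'a' @ 1: {1,2,3,4,6}  ✓accept
'c' @ 2: {5,6,7,8}
'a' @ 3: {5,6,7,8,9,10}
'a' @ 4: {3,5,6,7,8,9,10,11}  ✓accept
final: {3,5,6,7,8,9,10,11}; accept 3 in set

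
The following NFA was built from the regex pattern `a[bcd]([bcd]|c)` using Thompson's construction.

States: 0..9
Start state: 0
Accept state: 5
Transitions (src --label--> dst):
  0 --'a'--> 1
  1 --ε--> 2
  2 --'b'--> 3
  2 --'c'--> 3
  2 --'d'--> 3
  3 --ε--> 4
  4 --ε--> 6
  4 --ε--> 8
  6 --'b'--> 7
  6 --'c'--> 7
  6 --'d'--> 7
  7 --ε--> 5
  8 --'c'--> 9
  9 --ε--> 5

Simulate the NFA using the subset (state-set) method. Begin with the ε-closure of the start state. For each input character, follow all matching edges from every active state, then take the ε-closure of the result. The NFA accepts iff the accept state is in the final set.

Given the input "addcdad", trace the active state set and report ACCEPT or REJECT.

Answer: REJECT

Trace:
start: ε-closure({0}) = {0}
'a' @ 1: {1,2}
'd' @ 2: {3,4,6,8}
'd' @ 3: {5,7}  (accept∈set)
'c' @ 4: {}  — dead — no transitions
rest 'dad' ignored (set empty)
after full input: {}  (accept=5 not in)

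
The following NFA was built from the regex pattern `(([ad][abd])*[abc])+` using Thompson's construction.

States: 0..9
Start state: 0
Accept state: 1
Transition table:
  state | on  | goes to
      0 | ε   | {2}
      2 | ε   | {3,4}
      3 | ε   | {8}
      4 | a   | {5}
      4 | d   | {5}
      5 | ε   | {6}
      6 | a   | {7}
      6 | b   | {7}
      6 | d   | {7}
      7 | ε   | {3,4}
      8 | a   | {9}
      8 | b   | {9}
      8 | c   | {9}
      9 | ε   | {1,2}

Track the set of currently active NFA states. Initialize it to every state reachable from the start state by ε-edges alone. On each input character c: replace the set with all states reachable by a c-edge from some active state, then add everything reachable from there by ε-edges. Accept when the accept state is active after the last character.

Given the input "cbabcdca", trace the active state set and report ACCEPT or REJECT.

S₀ = ε-closure({0}) = {0,2,3,4,8}
'c' @ 1: {1,2,3,4,8,9}  [accepting]
'b' @ 2: {1,2,3,4,8,9}  [accepting]
'a' @ 3: {1,2,3,4,5,6,8,9}  [accepting]
'b' @ 4: {1,2,3,4,7,8,9}  [accepting]
'c' @ 5: {1,2,3,4,8,9}  [accepting]
'd' @ 6: {5,6}
'c' @ 7: {}  — dead — no transitions
rest 'a' ignored (set empty)
after full input: {}  (accept=1 not in)

Answer: REJECT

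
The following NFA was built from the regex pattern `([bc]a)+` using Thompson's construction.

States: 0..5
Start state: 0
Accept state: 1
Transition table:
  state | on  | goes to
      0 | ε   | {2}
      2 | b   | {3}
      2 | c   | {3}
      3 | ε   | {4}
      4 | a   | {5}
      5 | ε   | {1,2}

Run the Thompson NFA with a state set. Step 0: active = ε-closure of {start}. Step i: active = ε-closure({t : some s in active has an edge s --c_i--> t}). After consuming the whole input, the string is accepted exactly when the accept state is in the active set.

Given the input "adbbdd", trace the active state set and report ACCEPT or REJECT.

Answer: REJECT

Trace:
S₀ = ε-closure({0}) = {0,2}
'a' @ 1: {}  — dead — no transitions
rest 'dbbdd' ignored (set empty)
after full input: {}  (accept=1 not in)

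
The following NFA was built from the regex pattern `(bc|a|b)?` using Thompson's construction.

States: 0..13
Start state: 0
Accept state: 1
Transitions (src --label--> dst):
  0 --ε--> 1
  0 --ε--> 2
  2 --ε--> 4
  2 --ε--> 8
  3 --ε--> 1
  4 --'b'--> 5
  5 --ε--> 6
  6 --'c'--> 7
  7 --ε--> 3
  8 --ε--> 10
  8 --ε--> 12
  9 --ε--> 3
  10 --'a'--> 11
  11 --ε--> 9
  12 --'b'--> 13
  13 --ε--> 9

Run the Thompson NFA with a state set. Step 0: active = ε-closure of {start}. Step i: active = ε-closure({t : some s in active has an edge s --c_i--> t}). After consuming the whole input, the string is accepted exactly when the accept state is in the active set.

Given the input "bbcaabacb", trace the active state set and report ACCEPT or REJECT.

Answer: REJECT

Derivation:
initial (ε-close {0}): {0,1,2,4,8,10,12}
'b' @ 1: {1,3,5,6,9,13}  [accepting]
'b' @ 2: {}  — state set empty
rest 'caabacb' ignored (set empty)
final: {}; accept 1 not in set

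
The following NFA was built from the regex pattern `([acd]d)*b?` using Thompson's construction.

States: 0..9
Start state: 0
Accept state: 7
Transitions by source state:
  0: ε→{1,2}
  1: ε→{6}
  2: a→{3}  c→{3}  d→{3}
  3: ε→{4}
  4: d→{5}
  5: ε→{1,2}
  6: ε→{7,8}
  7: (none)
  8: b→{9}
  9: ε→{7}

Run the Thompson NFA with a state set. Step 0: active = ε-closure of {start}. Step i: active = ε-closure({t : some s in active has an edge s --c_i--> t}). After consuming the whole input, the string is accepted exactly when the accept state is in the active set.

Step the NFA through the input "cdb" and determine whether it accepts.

Answer: ACCEPT

Trace:
initial (ε-close {0}): {0,1,2,6,7,8}
'c' @ 1: {3,4}
'd' @ 2: {1,2,5,6,7,8}  ✓accept
'b' @ 3: {7,9}  ✓accept
after full input: {7,9}  (accept=7 in)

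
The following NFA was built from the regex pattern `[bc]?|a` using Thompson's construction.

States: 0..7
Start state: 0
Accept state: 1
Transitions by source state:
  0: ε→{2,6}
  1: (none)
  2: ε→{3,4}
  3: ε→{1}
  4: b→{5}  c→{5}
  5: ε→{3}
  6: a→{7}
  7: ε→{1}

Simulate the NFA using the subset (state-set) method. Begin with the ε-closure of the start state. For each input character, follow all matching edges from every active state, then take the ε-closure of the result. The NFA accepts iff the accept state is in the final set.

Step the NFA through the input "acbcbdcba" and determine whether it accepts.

Answer: REJECT

Steps:
initial (ε-close {0}): {0,1,2,3,4,6}
'a' @ 1: {1,7}  (accept∈set)
'c' @ 2: {}  — no active states
rest 'bcbdcba' ignored (set empty)
final: {}; accept 1 not in set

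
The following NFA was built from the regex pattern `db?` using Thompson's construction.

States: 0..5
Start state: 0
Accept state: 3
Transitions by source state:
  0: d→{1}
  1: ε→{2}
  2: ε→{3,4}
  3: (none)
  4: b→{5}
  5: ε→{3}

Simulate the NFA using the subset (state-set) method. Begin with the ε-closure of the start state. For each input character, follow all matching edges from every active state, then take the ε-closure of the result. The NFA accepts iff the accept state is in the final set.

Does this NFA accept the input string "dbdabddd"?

start: ε-closure({0}) = {0}
'd' @ 1: {1,2,3,4}  ✓accept
'b' @ 2: {3,5}  ✓accept
'd' @ 3: {}  — no active states
rest 'abddd' ignored (set empty)
final: {}; accept 3 not in set

Answer: REJECT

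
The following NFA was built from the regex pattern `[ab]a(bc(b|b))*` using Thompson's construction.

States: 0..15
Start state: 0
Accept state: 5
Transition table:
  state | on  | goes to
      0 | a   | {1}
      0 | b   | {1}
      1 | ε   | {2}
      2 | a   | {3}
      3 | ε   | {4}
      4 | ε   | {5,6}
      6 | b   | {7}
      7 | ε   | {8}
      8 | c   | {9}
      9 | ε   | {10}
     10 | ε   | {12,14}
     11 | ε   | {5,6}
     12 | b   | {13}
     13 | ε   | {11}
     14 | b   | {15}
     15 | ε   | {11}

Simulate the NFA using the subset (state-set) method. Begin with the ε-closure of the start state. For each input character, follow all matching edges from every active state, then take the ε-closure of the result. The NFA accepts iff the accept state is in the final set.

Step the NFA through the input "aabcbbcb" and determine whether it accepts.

S₀ = ε-closure({0}) = {0}
'a' @ 1: {1,2}
'a' @ 2: {3,4,5,6}  [accepting]
'b' @ 3: {7,8}
'c' @ 4: {9,10,12,14}
'b' @ 5: {5,6,11,13,15}  [accepting]
'b' @ 6: {7,8}
'c' @ 7: {9,10,12,14}
'b' @ 8: {5,6,11,13,15}  [accepting]
end set {5,6,11,13,15} — state 5 in

Answer: ACCEPT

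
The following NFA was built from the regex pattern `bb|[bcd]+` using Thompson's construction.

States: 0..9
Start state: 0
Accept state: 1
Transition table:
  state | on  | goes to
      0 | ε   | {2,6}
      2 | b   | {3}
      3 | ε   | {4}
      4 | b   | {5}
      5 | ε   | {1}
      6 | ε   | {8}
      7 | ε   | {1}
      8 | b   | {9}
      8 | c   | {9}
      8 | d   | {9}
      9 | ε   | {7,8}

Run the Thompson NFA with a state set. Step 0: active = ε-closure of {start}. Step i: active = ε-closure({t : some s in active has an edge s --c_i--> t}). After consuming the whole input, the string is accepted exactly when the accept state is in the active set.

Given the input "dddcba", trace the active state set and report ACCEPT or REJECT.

S₀ = ε-closure({0}) = {0,2,6,8}
'd' @ 1: {1,7,8,9}  ✓accept
'd' @ 2: {1,7,8,9}  ✓accept
'd' @ 3: {1,7,8,9}  ✓accept
'c' @ 4: {1,7,8,9}  ✓accept
'b' @ 5: {1,7,8,9}  ✓accept
'a' @ 6: {}  — no active states
end set {} — state 1 not in

Answer: REJECT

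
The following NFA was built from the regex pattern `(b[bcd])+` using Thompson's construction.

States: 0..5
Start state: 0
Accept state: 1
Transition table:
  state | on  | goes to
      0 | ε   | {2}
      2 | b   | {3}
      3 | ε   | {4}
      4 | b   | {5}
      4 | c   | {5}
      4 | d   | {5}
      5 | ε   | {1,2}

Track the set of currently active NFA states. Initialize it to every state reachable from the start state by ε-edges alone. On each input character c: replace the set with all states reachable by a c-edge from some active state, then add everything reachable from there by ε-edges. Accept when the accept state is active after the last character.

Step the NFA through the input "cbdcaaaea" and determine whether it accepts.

S₀ = ε-closure({0}) = {0,2}
'c' @ 1: {}  — no active states
rest 'bdcaaaea' ignored (set empty)
final: {}; accept 1 not in set

Answer: REJECT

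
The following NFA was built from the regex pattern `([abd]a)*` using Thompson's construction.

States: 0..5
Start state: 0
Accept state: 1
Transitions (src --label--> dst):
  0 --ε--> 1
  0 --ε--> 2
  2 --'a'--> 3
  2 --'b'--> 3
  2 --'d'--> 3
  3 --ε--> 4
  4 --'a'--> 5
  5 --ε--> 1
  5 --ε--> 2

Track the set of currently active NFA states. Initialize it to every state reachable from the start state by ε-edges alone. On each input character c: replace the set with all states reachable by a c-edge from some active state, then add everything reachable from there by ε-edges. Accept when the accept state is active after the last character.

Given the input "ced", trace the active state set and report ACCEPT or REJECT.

Answer: REJECT

Trace:
S₀ = ε-closure({0}) = {0,1,2}
'c' @ 1: {}  — state set empty
rest 'ed' ignored (set empty)
end set {} — state 1 not in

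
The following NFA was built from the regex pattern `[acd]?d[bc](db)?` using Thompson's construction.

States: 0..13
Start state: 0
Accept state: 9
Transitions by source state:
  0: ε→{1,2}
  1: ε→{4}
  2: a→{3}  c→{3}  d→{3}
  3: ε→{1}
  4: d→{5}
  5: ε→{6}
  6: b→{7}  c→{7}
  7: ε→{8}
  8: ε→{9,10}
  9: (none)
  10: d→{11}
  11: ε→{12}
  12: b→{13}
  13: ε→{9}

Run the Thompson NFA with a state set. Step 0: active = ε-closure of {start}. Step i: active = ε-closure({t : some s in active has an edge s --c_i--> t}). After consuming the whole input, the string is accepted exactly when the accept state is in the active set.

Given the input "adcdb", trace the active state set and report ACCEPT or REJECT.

Answer: ACCEPT

Trace:
S₀ = ε-closure({0}) = {0,1,2,4}
'a' @ 1: {1,3,4}
'd' @ 2: {5,6}
'c' @ 3: {7,8,9,10}  [accepting]
'd' @ 4: {11,12}
'b' @ 5: {9,13}  [accepting]
final: {9,13}; accept 9 in set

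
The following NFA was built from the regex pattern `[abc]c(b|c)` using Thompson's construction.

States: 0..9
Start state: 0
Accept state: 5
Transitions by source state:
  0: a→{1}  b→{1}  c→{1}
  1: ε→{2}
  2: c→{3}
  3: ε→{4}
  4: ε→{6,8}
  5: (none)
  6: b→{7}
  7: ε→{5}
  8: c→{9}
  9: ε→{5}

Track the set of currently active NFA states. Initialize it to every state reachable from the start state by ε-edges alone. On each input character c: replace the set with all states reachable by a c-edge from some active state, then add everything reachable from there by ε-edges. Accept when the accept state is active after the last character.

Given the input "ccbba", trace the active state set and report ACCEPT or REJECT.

Answer: REJECT

Steps:
start: ε-closure({0}) = {0}
'c' @ 1: {1,2}
'c' @ 2: {3,4,6,8}
'b' @ 3: {5,7}  (accept∈set)
'b' @ 4: {}  — state set empty
rest 'a' ignored (set empty)
after full input: {}  (accept=5 not in)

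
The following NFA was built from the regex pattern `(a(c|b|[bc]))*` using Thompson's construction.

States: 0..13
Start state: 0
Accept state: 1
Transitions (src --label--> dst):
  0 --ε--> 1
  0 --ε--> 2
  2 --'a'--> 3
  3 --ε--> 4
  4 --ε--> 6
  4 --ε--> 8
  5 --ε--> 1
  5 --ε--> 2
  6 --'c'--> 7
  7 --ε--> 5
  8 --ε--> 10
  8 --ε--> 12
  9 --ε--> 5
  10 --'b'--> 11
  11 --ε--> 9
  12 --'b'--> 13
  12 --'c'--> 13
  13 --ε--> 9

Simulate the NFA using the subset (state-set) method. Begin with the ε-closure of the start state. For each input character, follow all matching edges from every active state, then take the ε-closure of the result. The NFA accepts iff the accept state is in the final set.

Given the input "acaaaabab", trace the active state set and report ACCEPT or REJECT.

Answer: REJECT

Derivation:
initial (ε-close {0}): {0,1,2}
'a' @ 1: {3,4,6,8,10,12}
'c' @ 2: {1,2,5,7,9,13}  (accept∈set)
'a' @ 3: {3,4,6,8,10,12}
'a' @ 4: {}  — state set empty
rest 'aabab' ignored (set empty)
final: {}; accept 1 not in set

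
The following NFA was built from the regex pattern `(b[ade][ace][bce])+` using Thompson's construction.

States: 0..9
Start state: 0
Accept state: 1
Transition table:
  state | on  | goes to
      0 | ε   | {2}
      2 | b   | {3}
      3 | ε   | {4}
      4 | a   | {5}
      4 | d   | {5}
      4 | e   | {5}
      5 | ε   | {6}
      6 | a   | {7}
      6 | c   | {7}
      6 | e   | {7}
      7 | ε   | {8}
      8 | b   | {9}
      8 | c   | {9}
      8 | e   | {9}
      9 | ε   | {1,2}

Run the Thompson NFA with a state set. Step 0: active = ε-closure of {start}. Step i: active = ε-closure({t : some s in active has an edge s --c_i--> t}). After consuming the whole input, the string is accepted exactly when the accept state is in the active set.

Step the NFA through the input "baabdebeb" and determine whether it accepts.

Answer: REJECT

Derivation:
initial (ε-close {0}): {0,2}
'b' @ 1: {3,4}
'a' @ 2: {5,6}
'a' @ 3: {7,8}
'b' @ 4: {1,2,9}  [accepting]
'd' @ 5: {}  — no active states
rest 'ebeb' ignored (set empty)
final: {}; accept 1 not in set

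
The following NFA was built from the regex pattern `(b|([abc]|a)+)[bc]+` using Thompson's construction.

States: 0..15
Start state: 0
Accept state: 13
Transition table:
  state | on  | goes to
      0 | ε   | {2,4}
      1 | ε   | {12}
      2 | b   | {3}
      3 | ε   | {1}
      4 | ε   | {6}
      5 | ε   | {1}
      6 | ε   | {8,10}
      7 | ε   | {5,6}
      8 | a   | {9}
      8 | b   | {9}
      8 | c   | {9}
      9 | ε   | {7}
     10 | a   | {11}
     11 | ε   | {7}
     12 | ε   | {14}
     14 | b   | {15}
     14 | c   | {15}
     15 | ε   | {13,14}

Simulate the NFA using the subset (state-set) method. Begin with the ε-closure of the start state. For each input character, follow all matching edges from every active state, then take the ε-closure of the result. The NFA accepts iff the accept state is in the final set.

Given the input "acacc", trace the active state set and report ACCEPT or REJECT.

S₀ = ε-closure({0}) = {0,2,4,6,8,10}
'a' @ 1: {1,5,6,7,8,9,10,11,12,14}
'c' @ 2: {1,5,6,7,8,9,10,12,13,14,15}  (accept∈set)
'a' @ 3: {1,5,6,7,8,9,10,11,12,14}
'c' @ 4: {1,5,6,7,8,9,10,12,13,14,15}  (accept∈set)
'c' @ 5: {1,5,6,7,8,9,10,12,13,14,15}  (accept∈set)
final: {1,5,6,7,8,9,10,12,13,14,15}; accept 13 in set

Answer: ACCEPT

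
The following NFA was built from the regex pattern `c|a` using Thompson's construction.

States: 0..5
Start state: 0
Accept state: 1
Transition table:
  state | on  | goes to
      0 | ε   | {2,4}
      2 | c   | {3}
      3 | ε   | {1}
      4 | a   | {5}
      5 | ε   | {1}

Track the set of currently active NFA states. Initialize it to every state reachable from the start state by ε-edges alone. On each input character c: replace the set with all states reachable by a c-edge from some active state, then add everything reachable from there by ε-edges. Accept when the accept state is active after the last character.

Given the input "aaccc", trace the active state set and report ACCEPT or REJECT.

Answer: REJECT

Steps:
start: ε-closure({0}) = {0,2,4}
'a' @ 1: {1,5}  ✓accept
'a' @ 2: {}  — no active states
rest 'ccc' ignored (set empty)
after full input: {}  (accept=1 not in)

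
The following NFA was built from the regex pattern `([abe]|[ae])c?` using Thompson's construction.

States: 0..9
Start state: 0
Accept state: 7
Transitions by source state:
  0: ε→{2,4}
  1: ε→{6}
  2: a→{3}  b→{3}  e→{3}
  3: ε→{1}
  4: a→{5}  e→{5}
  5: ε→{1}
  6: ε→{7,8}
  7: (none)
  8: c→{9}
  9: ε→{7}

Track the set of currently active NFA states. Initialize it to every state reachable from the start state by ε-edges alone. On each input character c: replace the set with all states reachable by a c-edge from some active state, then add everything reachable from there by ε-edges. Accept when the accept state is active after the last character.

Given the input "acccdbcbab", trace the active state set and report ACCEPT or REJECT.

S₀ = ε-closure({0}) = {0,2,4}
'a' @ 1: {1,3,5,6,7,8}  (accept∈set)
'c' @ 2: {7,9}  (accept∈set)
'c' @ 3: {}  — state set empty
rest 'cdbcbab' ignored (set empty)
after full input: {}  (accept=7 not in)

Answer: REJECT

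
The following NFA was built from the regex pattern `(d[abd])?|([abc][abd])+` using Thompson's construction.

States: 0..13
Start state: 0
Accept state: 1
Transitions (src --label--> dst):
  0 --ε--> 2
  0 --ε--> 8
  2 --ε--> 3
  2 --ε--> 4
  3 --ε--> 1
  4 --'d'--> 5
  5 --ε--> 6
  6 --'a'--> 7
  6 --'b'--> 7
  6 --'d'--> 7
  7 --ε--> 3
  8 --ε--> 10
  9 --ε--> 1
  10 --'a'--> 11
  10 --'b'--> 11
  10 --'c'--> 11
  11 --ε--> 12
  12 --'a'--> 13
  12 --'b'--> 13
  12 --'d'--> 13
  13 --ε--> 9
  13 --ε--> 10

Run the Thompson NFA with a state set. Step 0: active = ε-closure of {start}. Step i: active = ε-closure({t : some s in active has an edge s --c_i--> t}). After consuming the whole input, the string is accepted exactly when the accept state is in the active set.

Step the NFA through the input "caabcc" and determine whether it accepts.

Answer: REJECT

Trace:
S₀ = ε-closure({0}) = {0,1,2,3,4,8,10}
'c' @ 1: {11,12}
'a' @ 2: {1,9,10,13}  [accepting]
'a' @ 3: {11,12}
'b' @ 4: {1,9,10,13}  [accepting]
'c' @ 5: {11,12}
'c' @ 6: {}  — no active states
end set {} — state 1 not in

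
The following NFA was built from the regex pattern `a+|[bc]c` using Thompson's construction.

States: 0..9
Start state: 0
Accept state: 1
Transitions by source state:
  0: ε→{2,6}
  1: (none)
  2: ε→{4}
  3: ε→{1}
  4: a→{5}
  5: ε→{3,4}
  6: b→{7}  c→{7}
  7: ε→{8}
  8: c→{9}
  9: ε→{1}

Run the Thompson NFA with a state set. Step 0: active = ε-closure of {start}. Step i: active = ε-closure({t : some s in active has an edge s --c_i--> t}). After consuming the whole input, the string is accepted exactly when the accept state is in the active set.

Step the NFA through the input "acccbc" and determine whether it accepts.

Answer: REJECT

Steps:
S₀ = ε-closure({0}) = {0,2,4,6}
'a' @ 1: {1,3,4,5}  (accept∈set)
'c' @ 2: {}  — no active states
rest 'ccbc' ignored (set empty)
end set {} — state 1 not in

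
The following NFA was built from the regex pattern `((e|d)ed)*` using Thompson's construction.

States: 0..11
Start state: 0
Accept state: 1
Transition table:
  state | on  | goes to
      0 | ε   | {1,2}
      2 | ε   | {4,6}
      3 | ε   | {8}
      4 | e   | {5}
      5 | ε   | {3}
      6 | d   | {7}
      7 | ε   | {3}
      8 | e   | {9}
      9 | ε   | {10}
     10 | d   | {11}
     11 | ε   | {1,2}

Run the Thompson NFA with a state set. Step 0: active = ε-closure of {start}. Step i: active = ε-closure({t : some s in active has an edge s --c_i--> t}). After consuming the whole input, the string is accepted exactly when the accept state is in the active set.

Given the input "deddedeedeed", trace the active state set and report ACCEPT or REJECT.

initial (ε-close {0}): {0,1,2,4,6}
'd' @ 1: {3,7,8}
'e' @ 2: {9,10}
'd' @ 3: {1,2,4,6,11}  (accept∈set)
'd' @ 4: {3,7,8}
'e' @ 5: {9,10}
'd' @ 6: {1,2,4,6,11}  (accept∈set)
'e' @ 7: {3,5,8}
'e' @ 8: {9,10}
'd' @ 9: {1,2,4,6,11}  (accept∈set)
'e' @ 10: {3,5,8}
'e' @ 11: {9,10}
'd' @ 12: {1,2,4,6,11}  (accept∈set)
after full input: {1,2,4,6,11}  (accept=1 in)

Answer: ACCEPT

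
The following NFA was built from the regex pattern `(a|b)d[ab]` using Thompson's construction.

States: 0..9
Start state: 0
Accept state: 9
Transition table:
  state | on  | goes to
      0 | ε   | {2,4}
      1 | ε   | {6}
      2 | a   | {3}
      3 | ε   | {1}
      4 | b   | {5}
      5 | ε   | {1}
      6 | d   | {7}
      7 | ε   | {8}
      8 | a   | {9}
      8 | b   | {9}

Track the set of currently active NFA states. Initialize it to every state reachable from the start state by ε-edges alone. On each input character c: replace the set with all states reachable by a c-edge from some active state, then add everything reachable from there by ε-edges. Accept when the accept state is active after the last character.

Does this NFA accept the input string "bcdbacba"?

start: ε-closure({0}) = {0,2,4}
'b' @ 1: {1,5,6}
'c' @ 2: {}  — state set empty
rest 'dbacba' ignored (set empty)
final: {}; accept 9 not in set

Answer: REJECT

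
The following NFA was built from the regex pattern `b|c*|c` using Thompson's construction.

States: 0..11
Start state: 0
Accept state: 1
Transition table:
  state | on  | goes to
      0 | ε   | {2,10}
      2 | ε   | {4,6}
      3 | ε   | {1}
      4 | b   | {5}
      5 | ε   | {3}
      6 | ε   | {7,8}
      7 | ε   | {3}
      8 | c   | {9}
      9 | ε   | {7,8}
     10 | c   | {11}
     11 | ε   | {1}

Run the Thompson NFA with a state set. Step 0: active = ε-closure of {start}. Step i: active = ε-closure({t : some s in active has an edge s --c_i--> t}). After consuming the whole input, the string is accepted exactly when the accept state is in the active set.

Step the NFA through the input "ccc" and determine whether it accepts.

Answer: ACCEPT

Derivation:
S₀ = ε-closure({0}) = {0,1,2,3,4,6,7,8,10}
'c' @ 1: {1,3,7,8,9,11}  [accepting]
'c' @ 2: {1,3,7,8,9}  [accepting]
'c' @ 3: {1,3,7,8,9}  [accepting]
final: {1,3,7,8,9}; accept 1 in set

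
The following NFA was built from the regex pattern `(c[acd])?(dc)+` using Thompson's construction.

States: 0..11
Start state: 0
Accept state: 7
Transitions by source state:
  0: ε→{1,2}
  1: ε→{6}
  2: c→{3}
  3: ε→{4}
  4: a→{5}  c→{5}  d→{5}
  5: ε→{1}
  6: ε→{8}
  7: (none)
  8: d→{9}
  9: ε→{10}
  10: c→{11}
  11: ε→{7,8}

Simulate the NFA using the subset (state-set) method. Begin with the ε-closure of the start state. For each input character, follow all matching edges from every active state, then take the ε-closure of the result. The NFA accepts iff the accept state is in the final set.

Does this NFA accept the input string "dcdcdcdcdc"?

Answer: ACCEPT

Steps:
start: ε-closure({0}) = {0,1,2,6,8}
'd' @ 1: {9,10}
'c' @ 2: {7,8,11}  (accept∈set)
'd' @ 3: {9,10}
'c' @ 4: {7,8,11}  (accept∈set)
'd' @ 5: {9,10}
'c' @ 6: {7,8,11}  (accept∈set)
'd' @ 7: {9,10}
'c' @ 8: {7,8,11}  (accept∈set)
'd' @ 9: {9,10}
'c' @ 10: {7,8,11}  (accept∈set)
final: {7,8,11}; accept 7 in set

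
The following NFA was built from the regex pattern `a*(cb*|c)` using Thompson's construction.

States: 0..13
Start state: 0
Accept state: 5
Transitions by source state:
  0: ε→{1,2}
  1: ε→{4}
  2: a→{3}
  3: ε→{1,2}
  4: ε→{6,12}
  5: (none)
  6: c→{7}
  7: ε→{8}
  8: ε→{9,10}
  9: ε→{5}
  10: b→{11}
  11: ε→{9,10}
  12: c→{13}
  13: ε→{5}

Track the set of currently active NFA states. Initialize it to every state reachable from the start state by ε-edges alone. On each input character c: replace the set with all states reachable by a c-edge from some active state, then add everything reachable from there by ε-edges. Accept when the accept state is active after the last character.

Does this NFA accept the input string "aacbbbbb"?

Answer: ACCEPT

Derivation:
S₀ = ε-closure({0}) = {0,1,2,4,6,12}
'a' @ 1: {1,2,3,4,6,12}
'a' @ 2: {1,2,3,4,6,12}
'c' @ 3: {5,7,8,9,10,13}  ✓accept
'b' @ 4: {5,9,10,11}  ✓accept
'b' @ 5: {5,9,10,11}  ✓accept
'b' @ 6: {5,9,10,11}  ✓accept
'b' @ 7: {5,9,10,11}  ✓accept
'b' @ 8: {5,9,10,11}  ✓accept
end set {5,9,10,11} — state 5 in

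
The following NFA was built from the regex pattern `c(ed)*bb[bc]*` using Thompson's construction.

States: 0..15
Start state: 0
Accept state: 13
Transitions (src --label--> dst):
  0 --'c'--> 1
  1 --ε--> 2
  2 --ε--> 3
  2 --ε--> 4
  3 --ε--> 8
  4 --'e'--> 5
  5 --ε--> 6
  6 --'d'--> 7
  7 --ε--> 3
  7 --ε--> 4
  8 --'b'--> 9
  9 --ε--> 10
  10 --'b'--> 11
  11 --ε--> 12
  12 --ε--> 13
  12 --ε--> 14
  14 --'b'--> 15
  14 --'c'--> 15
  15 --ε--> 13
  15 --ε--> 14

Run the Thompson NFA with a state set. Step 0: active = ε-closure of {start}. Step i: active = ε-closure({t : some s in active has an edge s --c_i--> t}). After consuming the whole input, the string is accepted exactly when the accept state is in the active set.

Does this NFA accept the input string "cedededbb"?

Answer: ACCEPT

Derivation:
S₀ = ε-closure({0}) = {0}
'c' @ 1: {1,2,3,4,8}
'e' @ 2: {5,6}
'd' @ 3: {3,4,7,8}
'e' @ 4: {5,6}
'd' @ 5: {3,4,7,8}
'e' @ 6: {5,6}
'd' @ 7: {3,4,7,8}
'b' @ 8: {9,10}
'b' @ 9: {11,12,13,14}  [accepting]
final: {11,12,13,14}; accept 13 in set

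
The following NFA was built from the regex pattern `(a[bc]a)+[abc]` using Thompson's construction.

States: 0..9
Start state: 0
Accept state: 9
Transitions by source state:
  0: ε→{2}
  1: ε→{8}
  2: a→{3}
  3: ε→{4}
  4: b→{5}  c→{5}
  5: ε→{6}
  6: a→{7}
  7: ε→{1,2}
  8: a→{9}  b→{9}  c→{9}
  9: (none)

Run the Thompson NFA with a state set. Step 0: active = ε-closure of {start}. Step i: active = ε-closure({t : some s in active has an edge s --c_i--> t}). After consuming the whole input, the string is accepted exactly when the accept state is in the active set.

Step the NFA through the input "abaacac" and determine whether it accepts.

Answer: ACCEPT

Derivation:
start: ε-closure({0}) = {0,2}
'a' @ 1: {3,4}
'b' @ 2: {5,6}
'a' @ 3: {1,2,7,8}
'a' @ 4: {3,4,9}  [accepting]
'c' @ 5: {5,6}
'a' @ 6: {1,2,7,8}
'c' @ 7: {9}  [accepting]
after full input: {9}  (accept=9 in)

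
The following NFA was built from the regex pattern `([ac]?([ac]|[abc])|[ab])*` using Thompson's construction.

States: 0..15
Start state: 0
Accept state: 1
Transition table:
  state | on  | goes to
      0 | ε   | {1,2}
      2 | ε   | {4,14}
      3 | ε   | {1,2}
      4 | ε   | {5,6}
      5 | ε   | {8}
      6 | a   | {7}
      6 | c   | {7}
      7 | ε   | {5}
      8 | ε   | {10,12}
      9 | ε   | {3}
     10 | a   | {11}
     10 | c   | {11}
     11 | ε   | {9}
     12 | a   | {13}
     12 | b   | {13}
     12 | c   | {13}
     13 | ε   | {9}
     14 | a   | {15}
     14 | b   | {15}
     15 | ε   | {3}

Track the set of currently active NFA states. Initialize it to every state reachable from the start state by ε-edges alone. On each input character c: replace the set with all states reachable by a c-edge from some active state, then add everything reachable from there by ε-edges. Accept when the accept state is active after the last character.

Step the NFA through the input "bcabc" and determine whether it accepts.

Answer: ACCEPT

Trace:
S₀ = ε-closure({0}) = {0,1,2,4,5,6,8,10,12,14}
'b' @ 1: {1,2,3,4,5,6,8,9,10,12,13,14,15}  [accepting]
'c' @ 2: {1,2,3,4,5,6,7,8,9,10,11,12,13,14}  [accepting]
'a' @ 3: {1,2,3,4,5,6,7,8,9,10,11,12,13,14,15}  [accepting]
'b' @ 4: {1,2,3,4,5,6,8,9,10,12,13,14,15}  [accepting]
'c' @ 5: {1,2,3,4,5,6,7,8,9,10,11,12,13,14}  [accepting]
final: {1,2,3,4,5,6,7,8,9,10,11,12,13,14}; accept 1 in set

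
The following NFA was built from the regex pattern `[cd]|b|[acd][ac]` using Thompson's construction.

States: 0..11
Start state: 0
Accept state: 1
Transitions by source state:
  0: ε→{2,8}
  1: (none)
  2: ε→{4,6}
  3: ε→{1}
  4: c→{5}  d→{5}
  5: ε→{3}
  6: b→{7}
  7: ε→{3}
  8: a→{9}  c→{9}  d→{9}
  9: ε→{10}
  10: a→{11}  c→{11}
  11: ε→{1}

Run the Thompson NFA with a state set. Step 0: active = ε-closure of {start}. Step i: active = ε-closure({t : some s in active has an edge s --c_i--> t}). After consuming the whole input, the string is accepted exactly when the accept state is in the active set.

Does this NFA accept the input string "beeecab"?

initial (ε-close {0}): {0,2,4,6,8}
'b' @ 1: {1,3,7}  [accepting]
'e' @ 2: {}  — state set empty
rest 'eecab' ignored (set empty)
final: {}; accept 1 not in set

Answer: REJECT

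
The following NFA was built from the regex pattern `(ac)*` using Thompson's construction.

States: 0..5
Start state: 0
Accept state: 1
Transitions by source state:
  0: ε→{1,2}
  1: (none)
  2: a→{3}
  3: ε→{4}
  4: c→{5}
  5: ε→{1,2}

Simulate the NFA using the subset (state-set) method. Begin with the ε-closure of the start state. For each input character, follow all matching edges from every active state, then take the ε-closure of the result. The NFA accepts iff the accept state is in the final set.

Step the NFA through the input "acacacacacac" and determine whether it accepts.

Answer: ACCEPT

Derivation:
start: ε-closure({0}) = {0,1,2}
'a' @ 1: {3,4}
'c' @ 2: {1,2,5}  [accepting]
'a' @ 3: {3,4}
'c' @ 4: {1,2,5}  [accepting]
'a' @ 5: {3,4}
'c' @ 6: {1,2,5}  [accepting]
'a' @ 7: {3,4}
'c' @ 8: {1,2,5}  [accepting]
'a' @ 9: {3,4}
'c' @ 10: {1,2,5}  [accepting]
'a' @ 11: {3,4}
'c' @ 12: {1,2,5}  [accepting]
final: {1,2,5}; accept 1 in set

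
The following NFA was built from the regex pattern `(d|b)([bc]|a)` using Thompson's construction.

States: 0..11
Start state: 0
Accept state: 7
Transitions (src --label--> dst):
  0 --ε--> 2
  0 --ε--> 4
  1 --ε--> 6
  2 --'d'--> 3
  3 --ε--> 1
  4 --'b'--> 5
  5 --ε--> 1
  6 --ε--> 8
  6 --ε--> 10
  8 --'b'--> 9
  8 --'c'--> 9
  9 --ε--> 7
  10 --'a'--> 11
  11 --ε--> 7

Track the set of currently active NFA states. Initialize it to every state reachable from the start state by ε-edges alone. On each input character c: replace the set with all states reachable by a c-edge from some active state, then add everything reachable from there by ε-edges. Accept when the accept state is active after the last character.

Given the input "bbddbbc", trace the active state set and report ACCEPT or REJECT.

initial (ε-close {0}): {0,2,4}
'b' @ 1: {1,5,6,8,10}
'b' @ 2: {7,9}  [accepting]
'd' @ 3: {}  — dead — no transitions
rest 'dbbc' ignored (set empty)
final: {}; accept 7 not in set

Answer: REJECT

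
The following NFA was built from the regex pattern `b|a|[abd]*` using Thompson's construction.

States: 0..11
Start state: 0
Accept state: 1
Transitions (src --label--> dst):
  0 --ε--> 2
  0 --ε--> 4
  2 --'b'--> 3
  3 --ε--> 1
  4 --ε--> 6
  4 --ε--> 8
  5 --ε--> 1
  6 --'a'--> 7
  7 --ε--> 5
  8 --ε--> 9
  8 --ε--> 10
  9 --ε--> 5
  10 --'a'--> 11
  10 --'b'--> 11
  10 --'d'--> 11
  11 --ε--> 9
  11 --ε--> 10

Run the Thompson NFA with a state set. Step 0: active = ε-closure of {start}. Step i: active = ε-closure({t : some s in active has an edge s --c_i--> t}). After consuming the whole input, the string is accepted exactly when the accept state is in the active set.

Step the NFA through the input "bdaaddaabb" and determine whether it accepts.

Answer: ACCEPT

Steps:
S₀ = ε-closure({0}) = {0,1,2,4,5,6,8,9,10}
'b' @ 1: {1,3,5,9,10,11}  [accepting]
'd' @ 2: {1,5,9,10,11}  [accepting]
'a' @ 3: {1,5,9,10,11}  [accepting]
'a' @ 4: {1,5,9,10,11}  [accepting]
'd' @ 5: {1,5,9,10,11}  [accepting]
'd' @ 6: {1,5,9,10,11}  [accepting]
'a' @ 7: {1,5,9,10,11}  [accepting]
'a' @ 8: {1,5,9,10,11}  [accepting]
'b' @ 9: {1,5,9,10,11}  [accepting]
'b' @ 10: {1,5,9,10,11}  [accepting]
end set {1,5,9,10,11} — state 1 in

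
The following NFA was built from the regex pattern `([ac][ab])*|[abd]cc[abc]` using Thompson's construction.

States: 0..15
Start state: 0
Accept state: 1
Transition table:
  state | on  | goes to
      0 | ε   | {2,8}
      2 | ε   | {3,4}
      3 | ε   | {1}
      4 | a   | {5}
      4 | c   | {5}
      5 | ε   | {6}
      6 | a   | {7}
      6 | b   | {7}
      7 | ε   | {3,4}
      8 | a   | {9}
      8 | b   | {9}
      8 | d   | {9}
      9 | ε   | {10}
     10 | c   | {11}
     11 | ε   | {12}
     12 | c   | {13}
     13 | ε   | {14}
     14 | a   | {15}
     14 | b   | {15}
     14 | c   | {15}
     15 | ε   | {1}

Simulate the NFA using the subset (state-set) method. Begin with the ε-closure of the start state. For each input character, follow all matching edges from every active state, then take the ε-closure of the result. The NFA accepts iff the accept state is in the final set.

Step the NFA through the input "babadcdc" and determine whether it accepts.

Answer: REJECT

Trace:
S₀ = ε-closure({0}) = {0,1,2,3,4,8}
'b' @ 1: {9,10}
'a' @ 2: {}  — state set empty
rest 'badcdc' ignored (set empty)
final: {}; accept 1 not in set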